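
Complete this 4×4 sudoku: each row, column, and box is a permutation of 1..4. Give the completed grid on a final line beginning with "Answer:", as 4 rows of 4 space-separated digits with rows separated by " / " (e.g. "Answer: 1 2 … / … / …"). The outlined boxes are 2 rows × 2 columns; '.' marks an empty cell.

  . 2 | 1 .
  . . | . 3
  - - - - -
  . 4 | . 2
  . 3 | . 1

Step 1. [r1c4∈{4}] only 4 remains possible at r1c4, so r1c4=4.
Step 2. [r2c1∈{1,4}] in row 2, 4 fits only at r2c1, so r2c1=4.
Step 3. [r4c1∈{2}] r4c1's peers cover all but 2. So r4c1=2.
Step 4. [r4c3∈{4}] only 4 remains possible at r4c3 ⇒ r4c3=4.
Step 5. [r3c3∈{3}] r3c3 has the single candidate 3, so r3c3=3.
Step 6. [r2c3∈{2}] r2c3 has the single candidate 2, so r2c3=2.
Step 7. [r2c2∈{1}] only 1 remains possible at r2c2. So r2c2=1.
Step 8. [r3c1∈{1}] nothing but 1 survives at r3c1 ⇒ r3c1=1.
Step 9. [r1c1∈{3}] r1c1's peers cover all but 3 ⇒ r1c1=3.

Answer: 3 2 1 4 / 4 1 2 3 / 1 4 3 2 / 2 3 4 1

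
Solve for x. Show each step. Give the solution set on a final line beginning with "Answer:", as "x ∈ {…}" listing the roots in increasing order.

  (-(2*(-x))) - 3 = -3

Step 1. [(-(2*(-x))) - 3 = -3] peel the -3: add 3 from each side. So sub: -(2*(-x)) = 0.
Step 2. [-(2*(-x)) = 0] flip signs both sides. So neg: 2*(-x) = 0.
Step 3. [2*(-x) = 0] divide by the outer 2, so div: -x = 0.
Step 4. [-x = 0] leading − — multiply by −1, so neg: x = 0.

Answer: x ∈ {0}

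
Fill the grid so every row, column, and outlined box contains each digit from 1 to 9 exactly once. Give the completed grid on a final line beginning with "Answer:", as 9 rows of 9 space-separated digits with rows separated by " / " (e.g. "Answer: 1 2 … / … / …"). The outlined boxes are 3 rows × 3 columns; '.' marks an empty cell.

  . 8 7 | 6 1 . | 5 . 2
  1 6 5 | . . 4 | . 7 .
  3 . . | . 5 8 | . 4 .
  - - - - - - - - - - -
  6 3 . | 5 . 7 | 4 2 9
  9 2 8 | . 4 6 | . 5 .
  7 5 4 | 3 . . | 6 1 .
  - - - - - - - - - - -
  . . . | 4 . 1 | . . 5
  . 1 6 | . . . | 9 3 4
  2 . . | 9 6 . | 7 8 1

Step 1. [r8c4∈{2,7,8}] across col 4, 8 lands solely at r8c4. So r8c4=8.
Step 2. [r2c5∈{2,3,9}] 9 has one home in row 2: r2c5, so r2c5=9.
Step 3. [r7c5∈{2,3,7}] r7c5 is the only open cell in col 5 admitting 3 ⇒ r7c5=3.
Step 4. [r6c9∈{8}] nothing but 8 survives at r6c9 ⇒ r6c9=8.
Step 5. [r6c5∈{2}] r6c5 is down to just 2. So r6c5=2.
Step 6. [r2c9∈{3}] r2c9's peers cover all but 3, so r2c9=3.
Step 7. [r3c2∈{9}] nothing but 9 survives at r3c2, so r3c2=9.
Step 8. [r8c6∈{2,5}] r8c6 is the only open cell in row 8 admitting 2 ⇒ r8c6=2.
Step 9. [r3c3∈{2}] only 2 remains possible at r3c3, so r3c3=2.
Step 10. [r7c1∈{8}] r7c1 has the single candidate 8, so r7c1=8.
Step 11. [r2c7∈{8}] r2c7 is down to just 8, so r2c7=8.
Step 12. [r5c9∈{7}] r5c9 has the single candidate 7 ⇒ r5c9=7.
Step 13. [r3c9∈{6}] r3c9's peers cover all but 6. So r3c9=6.
Step 14. [r3c4∈{7}] r3c4's peers cover all but 7, so r3c4=7.
Step 15. [r4c5∈{8}] r4c5's peers cover all but 8, so r4c5=8.
Step 16. [r1c8∈{9}] r1c8 is down to just 9 ⇒ r1c8=9.
Step 17. [r8c5∈{7}] r8c5's peers cover all but 7, so r8c5=7.
Step 18. [r5c4∈{1}] only 1 remains possible at r5c4. So r5c4=1.
Step 19. [r7c3∈{9}] r7c3's peers cover all but 9 ⇒ r7c3=9.
Step 20. [r4c3∈{1}] r4c3 is down to just 1. So r4c3=1.
Step 21. [r9c2∈{4}] only 4 remains possible at r9c2 ⇒ r9c2=4.
Step 22. [r8c1∈{5}] r8c1's peers cover all but 5 ⇒ r8c1=5.
Step 23. [r1c6∈{3}] nothing but 3 survives at r1c6. So r1c6=3.
Step 24. [r7c8∈{6}] r7c8 is down to just 6. So r7c8=6.
Step 25. [r9c6∈{5}] r9c6 is down to just 5 ⇒ r9c6=5.
Step 26. [r7c7∈{2}] only 2 remains possible at r7c7. So r7c7=2.
Step 27. [r3c7∈{1}] nothing but 1 survives at r3c7, so r3c7=1.
Step 28. [r7c2∈{7}] nothing but 7 survives at r7c2 ⇒ r7c2=7.
Step 29. [r6c6∈{9}] nothing but 9 survives at r6c6. So r6c6=9.
Step 30. [r2c4∈{2}] nothing but 2 survives at r2c4. So r2c4=2.
Step 31. [r1c1∈{4}] nothing but 4 survives at r1c1. So r1c1=4.
Step 32. [r9c3∈{3}] r9c3 has the single candidate 3 ⇒ r9c3=3.
Step 33. [r5c7∈{3}] r5c7 is down to just 3. So r5c7=3.

Answer: 4 8 7 6 1 3 5 9 2 / 1 6 5 2 9 4 8 7 3 / 3 9 2 7 5 8 1 4 6 / 6 3 1 5 8 7 4 2 9 / 9 2 8 1 4 6 3 5 7 / 7 5 4 3 2 9 6 1 8 / 8 7 9 4 3 1 2 6 5 / 5 1 6 8 7 2 9 3 4 / 2 4 3 9 6 5 7 8 1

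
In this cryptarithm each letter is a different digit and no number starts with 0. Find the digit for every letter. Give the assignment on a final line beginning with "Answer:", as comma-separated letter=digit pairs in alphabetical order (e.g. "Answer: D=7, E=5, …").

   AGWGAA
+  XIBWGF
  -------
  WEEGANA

Step 1. [col 1: A + F ≡ A (mod 10)] in column 1 we have A+F≡A with carry-in 0; given nothing yet and all letters distinct, none taken yet, that pins F to 0, so F=0.
Step 2. [col 1: A + F ≡ A (mod 10)] several values work for A in column 1 (A + F ≡ A (mod 10), carry-in 0); try A=5. So A=5.
Step 3. [col 2: A + G ≡ N (mod 10)] N=9 is one option consistent with column 2 (A + G ≡ N (mod 10), carry-in 0) — take it ⇒ N=9.
Step 4. [col 2: A + G ≡ N (mod 10)] from column 2 (A=5, N=9, carry-in 0, digits 0,5,9 already taken and all letters distinct): G must equal 4 ⇒ G=4.
Step 5. [col 3: G + W ≡ A (mod 10)] in column 3 we have G+W≡A with carry-in 0; given G=4, A=5 and digits 0,4,5,9 already taken and all letters distinct, that pins W to 1. So W=1.
Step 6. [col 4: W + B ≡ G (mod 10)] from column 4 (W=1, G=4, carry-in 0, digits 0,1,4,5,9 already taken and all letters distinct): B must equal 3. So B=3.
Step 7. [col 5: G + I ≡ E (mod 10)] column 5 (G + I ≡ E (mod 10), carry-in 0) doesn't pin I yet; pick I=8 and continue. So I=8.
Step 8. [col 5: G + I ≡ E (mod 10)] from column 5 (G=4, I=8, carry-in 0, digits 0,1,3,4,5,8,9 already taken and all letters distinct): E must equal 2 ⇒ E=2.
Step 9. [col 6: A + X ≡ E (mod 10)] column 6: given A=5, E=2, carry-in 1, and digits 0,1,2,3,4,5,8,9 already taken and all letters distinct, A+X≡E (mod 10) forces X=6. So X=6.

Answer: A=5, B=3, E=2, F=0, G=4, I=8, N=9, W=1, X=6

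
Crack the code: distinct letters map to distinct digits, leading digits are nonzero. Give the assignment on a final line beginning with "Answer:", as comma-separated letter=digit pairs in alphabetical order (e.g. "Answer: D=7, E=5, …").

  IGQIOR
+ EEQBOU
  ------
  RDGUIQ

Step 1. [col 1: R + U ≡ Q (mod 10)] several values work for R in column 1 (R + U ≡ Q (mod 10), carry-in 0); try R=8, so R=8.
Step 2. [col 1: R + U ≡ Q (mod 10)] no forcing yet in column 1 (carry-in 0); U=2 is free and consistent — try it ⇒ U=2.
Step 3. [col 1: R + U ≡ Q (mod 10)] from column 1 (R=8, U=2, carry-in 0, digits 2,8 already taken and all letters distinct): Q must equal 0. So Q=0.
Step 4. [col 2: O + O ≡ I (mod 10)] no forcing yet in column 2 (carry-in 1); I=5 is free and consistent — try it. So I=5.
Step 5. [col 2: O + O ≡ I (mod 10)] in column 2 we have O+O≡I with carry-in 1; given I=5 and digits 0,2,5,8 already taken and all letters distinct, that pins O to 7, so O=7.
Step 6. [col 3: I + B ≡ U (mod 10)] column 3 reads I+B+carry(1)=U with I=5, U=2; with digits 0,2,5,7,8 already taken and all letters distinct, the only value for B is 6, so B=6.
Step 7. [col 4: Q + Q ≡ G (mod 10)] in column 4 we have Q+Q≡G with carry-in 1; given Q=0 and digits 0,2,5,6,7,8 already taken and all letters distinct, that pins G to 1, so G=1.
Step 8. [col 5: G + E ≡ D (mod 10)] in column 5 we have G+E≡D with carry-in 0; given G=1 and digits 0,1,2,5,6,7,8 already taken and all letters distinct, that pins E to 3. So E=3.
Step 9. [col 5: G + E ≡ D (mod 10)] in column 5 we have G+E≡D with carry-in 0; given G=1, E=3 and digits 0,1,2,3,5,6,7,8 already taken and all letters distinct, that pins D to 4, so D=4.

Answer: B=6, D=4, E=3, G=1, I=5, O=7, Q=0, R=8, U=2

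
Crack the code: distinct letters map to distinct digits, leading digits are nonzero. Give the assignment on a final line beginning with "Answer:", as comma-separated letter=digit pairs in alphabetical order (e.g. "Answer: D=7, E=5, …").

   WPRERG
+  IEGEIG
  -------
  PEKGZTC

Step 1. [col 1: G + G ≡ C (mod 10)] column 1 (G + G ≡ C (mod 10), carry-in 0) doesn't pin C yet; pick C=8 and continue. So C=8.
Step 2. [P] adding two 6-digit numbers gives at most 6+1 digits, and here it does — P is that final carry and must be 1, so P=1.
Step 3. [col 1: G + G ≡ C (mod 10)] G=9 is one option consistent with column 1 (G + G ≡ C (mod 10), carry-in 0) — take it, so G=9.
Step 4. [col 2: R + I ≡ T (mod 10)] no forcing yet in column 2 (carry-in 1); R=0 is free and consistent — try it ⇒ R=0.
Step 5. [col 2: R + I ≡ T (mod 10)] column 2 (R + I ≡ T (mod 10), carry-in 1) doesn't pin T yet; pick T=6 and continue, so T=6.
Step 6. [col 2: R + I ≡ T (mod 10)] column 2 reads R+I+carry(1)=T with R=0, T=6; with digits 0,1,6,8,9 already taken and all letters distinct, the only value for I is 5, so I=5.
Step 7. [col 3: E + E ≡ Z (mod 10)] column 3 reads E+E+carry(0)=Z with nothing yet; with digits 0,1,5,6,8,9 already taken and all letters distinct, the only value for Z is 4, so Z=4.
Step 8. [col 3: E + E ≡ Z (mod 10)] column 3 (E + E ≡ Z (mod 10), carry-in 0) doesn't pin E yet; pick E=2 and continue. So E=2.
Step 9. [col 5: P + E ≡ K (mod 10)] from column 5 (P=1, E=2, carry-in 0, digits 0,1,2,4,5,6,8,9 already taken and all letters distinct): K must equal 3 ⇒ K=3.
Step 10. [col 6: W + I ≡ E (mod 10)] column 6: given I=5, E=2, carry-in 0, and digits 0,1,2,3,4,5,6,8,9 already taken and all letters distinct, W+I≡E (mod 10) forces W=7 ⇒ W=7.

Answer: C=8, E=2, G=9, I=5, K=3, P=1, R=0, T=6, W=7, Z=4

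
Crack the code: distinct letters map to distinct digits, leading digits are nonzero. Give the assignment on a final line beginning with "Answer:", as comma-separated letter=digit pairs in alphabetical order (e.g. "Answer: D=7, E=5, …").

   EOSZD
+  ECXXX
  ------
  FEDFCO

Step 1. [col 1: D + X ≡ O (mod 10)] column 1 (D + X ≡ O (mod 10), carry-in 0) doesn't pin D yet; pick D=2 and continue, so D=2.
Step 2. [F] the sum has 6 digits but both addends have 5; that extra leading digit F is the final carry, namely 1. So F=1.
Step 3. [col 1: D + X ≡ O (mod 10)] several values work for X in column 1 (D + X ≡ O (mod 10), carry-in 0); try X=6. So X=6.
Step 4. [col 1: D + X ≡ O (mod 10)] from column 1 (D=2, X=6, carry-in 0, digits 1,2,6 already taken and all letters distinct): O must equal 8. So O=8.
Step 5. [col 2: Z + X ≡ C (mod 10)] Z=7 is one option consistent with column 2 (Z + X ≡ C (mod 10), carry-in 0) — take it, so Z=7.
Step 6. [col 2: Z + X ≡ C (mod 10)] column 2 reads Z+X+carry(0)=C with Z=7, X=6; with digits 1,2,6,7,8 already taken and all letters distinct, the only value for C is 3, so C=3.
Step 7. [col 3: S + X ≡ F (mod 10)] column 3 reads S+X+carry(1)=F with X=6, F=1; with digits 1,2,3,6,7,8 already taken and all letters distinct, the only value for S is 4, so S=4.
Step 8. [col 5: E + E ≡ E (mod 10)] from column 5 (nothing yet, carry-in 1, digits 1,2,3,4,6,7,8 already taken and all letters distinct): E must equal 9, so E=9.

Answer: C=3, D=2, E=9, F=1, O=8, S=4, X=6, Z=7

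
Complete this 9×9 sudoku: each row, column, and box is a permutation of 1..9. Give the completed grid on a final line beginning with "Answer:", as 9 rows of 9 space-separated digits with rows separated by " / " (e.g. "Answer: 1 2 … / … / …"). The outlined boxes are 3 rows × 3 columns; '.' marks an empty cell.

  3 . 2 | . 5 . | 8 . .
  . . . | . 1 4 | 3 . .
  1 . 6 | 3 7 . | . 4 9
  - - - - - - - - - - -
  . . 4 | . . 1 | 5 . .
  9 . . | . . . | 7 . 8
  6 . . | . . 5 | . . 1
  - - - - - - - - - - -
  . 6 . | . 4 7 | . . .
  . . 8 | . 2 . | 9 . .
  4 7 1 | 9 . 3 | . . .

Step 1. [r1c4∈{6}] only 6 remains possible at r1c4, so r1c4=6.
Step 2. [r8c1∈{5}] r8c1's peers cover all but 5. So r8c1=5.
Step 3. [r8c2∈{3}] r8c2 is down to just 3, so r8c2=3.
Step 4. [r9c7∈{2,6}] col 7 places 6 nowhere but r9c7 ⇒ r9c7=6.
Step 5. [r3c7∈{2}] r3c7's peers cover all but 2, so r3c7=2.
Step 6. [r5c6∈{2,6}] r5c6 is the only open cell in col 6 admitting 2 ⇒ r5c6=2.
Step 7. [r9c5∈{8}] nothing but 8 survives at r9c5, so r9c5=8.
Step 8. [r1c9∈{7}] only 7 remains possible at r1c9 ⇒ r1c9=7.
Step 9. [r7c8∈{1,2,3,5,8}] in row 7, 8 fits only at r7c8, so r7c8=8.
Step 10. [r3c2∈{5,8}] r3c2 is the only open cell in row 3 admitting 5, so r3c2=5.
Step 11. [r7c9∈{2,3,5}] row 7 places 3 nowhere but r7c9 ⇒ r7c9=3.
Step 12. [r8c4∈{1}] r8c4's peers cover all but 1, so r8c4=1.
Step 13. [r2c2∈{8,9}] col 2 has a naked pair {2,8} at r4c2 and r6c2. So r2c2≠8.
Step 14. [r2c1∈{7,8}] across box 1, 8 lands solely at r2c1. So r2c1=8.
Step 15. [r4c1∈{2,7}] 7 has one home in col 1: r4c1. So r4c1=7.
Step 16. [r6c3∈{3}] r6c3 is down to just 3. So r6c3=3.
Step 17. [r6c5∈{9}] nothing but 9 survives at r6c5. So r6c5=9.
Step 18. [r6c8∈{2}] nothing but 2 survives at r6c8 ⇒ r6c8=2.
Step 19. [r4c9∈{6}] only 6 remains possible at r4c9. So r4c9=6.
Step 20. [r2c9∈{5}] r2c9 has the single candidate 5 ⇒ r2c9=5.
Step 21. [r6c2∈{8}] only 8 remains possible at r6c2, so r6c2=8.
Step 22. [r5c8∈{3}] only 3 remains possible at r5c8. So r5c8=3.
Step 23. [r2c2∈{9}] r2c2's peers cover all but 9, so r2c2=9.
Step 24. [r6c7∈{4}] r6c7 has the single candidate 4, so r6c7=4.
Step 25. [r3c6∈{8}] nothing but 8 survives at r3c6. So r3c6=8.
Step 26. [r5c3∈{5}] r5c3's peers cover all but 5, so r5c3=5.
Step 27. [r4c8∈{9}] r4c8 is down to just 9 ⇒ r4c8=9.
Step 28. [r8c8∈{7}] nothing but 7 survives at r8c8, so r8c8=7.
Step 29. [r2c8∈{6}] r2c8 is down to just 6. So r2c8=6.
Step 30. [r5c4∈{4}] nothing but 4 survives at r5c4, so r5c4=4.
Step 31. [r2c4∈{2}] nothing but 2 survives at r2c4, so r2c4=2.
Step 32. [r4c4∈{8}] only 8 remains possible at r4c4, so r4c4=8.
Step 33. [r4c2∈{2}] only 2 remains possible at r4c2, so r4c2=2.
Step 34. [r7c7∈{1}] r7c7's peers cover all but 1 ⇒ r7c7=1.
Step 35. [r9c8∈{5}] nothing but 5 survives at r9c8. So r9c8=5.
Step 36. [r8c9∈{4}] only 4 remains possible at r8c9. So r8c9=4.
Step 37. [r8c6∈{6}] r8c6 has the single candidate 6, so r8c6=6.
Step 38. [r9c9∈{2}] r9c9 has the single candidate 2. So r9c9=2.
Step 39. [r7c4∈{5}] r7c4 has the single candidate 5, so r7c4=5.
Step 40. [r2c3∈{7}] r2c3 has the single candidate 7, so r2c3=7.
Step 41. [r1c6∈{9}] only 9 remains possible at r1c6. So r1c6=9.
Step 42. [r5c5∈{6}] r5c5's peers cover all but 6 ⇒ r5c5=6.
Step 43. [r7c1∈{2}] only 2 remains possible at r7c1 ⇒ r7c1=2.
Step 44. [r5c2∈{1}] nothing but 1 survives at r5c2. So r5c2=1.
Step 45. [r1c8∈{1}] nothing but 1 survives at r1c8, so r1c8=1.
Step 46. [r4c5∈{3}] r4c5's peers cover all but 3, so r4c5=3.
Step 47. [r1c2∈{4}] nothing but 4 survives at r1c2, so r1c2=4.
Step 48. [r6c4∈{7}] r6c4's peers cover all but 7. So r6c4=7.
Step 49. [r7c3∈{9}] r7c3 has the single candidate 9 ⇒ r7c3=9.

Answer: 3 4 2 6 5 9 8 1 7 / 8 9 7 2 1 4 3 6 5 / 1 5 6 3 7 8 2 4 9 / 7 2 4 8 3 1 5 9 6 / 9 1 5 4 6 2 7 3 8 / 6 8 3 7 9 5 4 2 1 / 2 6 9 5 4 7 1 8 3 / 5 3 8 1 2 6 9 7 4 / 4 7 1 9 8 3 6 5 2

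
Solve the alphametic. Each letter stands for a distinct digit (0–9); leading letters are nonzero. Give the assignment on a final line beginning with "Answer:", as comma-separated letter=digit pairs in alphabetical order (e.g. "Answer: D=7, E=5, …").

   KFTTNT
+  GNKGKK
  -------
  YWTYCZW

Step 1. [Y] Y is the leading digit of a 7-digit sum of two 6-digit numbers; the final carry is exactly 1 ⇒ Y=1.
Step 2. [col 1: T + K ≡ W (mod 10)] K=4 is one option consistent with column 1 (T + K ≡ W (mod 10), carry-in 0) — take it, so K=4.
Step 3. [col 1: T + K ≡ W (mod 10)] several values work for W in column 1 (T + K ≡ W (mod 10), carry-in 0); try W=0, so W=0.
Step 4. [col 1: T + K ≡ W (mod 10)] column 1 reads T+K+carry(0)=W with K=4, W=0; with digits 0,1,4 already taken and all letters distinct, the only value for T is 6 ⇒ T=6.
Step 5. [col 2: N + K ≡ Z (mod 10)] N=8 is one option consistent with column 2 (N + K ≡ Z (mod 10), carry-in 1) — take it. So N=8.
Step 6. [col 2: N + K ≡ Z (mod 10)] column 2: given N=8, K=4, carry-in 1, and digits 0,1,4,6,8 already taken and all letters distinct, N+K≡Z (mod 10) forces Z=3. So Z=3.
Step 7. [col 3: T + G ≡ C (mod 10)] C=2 is one option consistent with column 3 (T + G ≡ C (mod 10), carry-in 1) — take it. So C=2.
Step 8. [col 3: T + G ≡ C (mod 10)] in column 3 we have T+G≡C with carry-in 1; given T=6, C=2 and digits 0,1,2,3,4,6,8 already taken and all letters distinct, that pins G to 5. So G=5.
Step 9. [col 5: F + N ≡ T (mod 10)] from column 5 (N=8, T=6, carry-in 1, digits 0,1,2,3,4,5,6,8 already taken and all letters distinct): F must equal 7 ⇒ F=7.

Answer: C=2, F=7, G=5, K=4, N=8, T=6, W=0, Y=1, Z=3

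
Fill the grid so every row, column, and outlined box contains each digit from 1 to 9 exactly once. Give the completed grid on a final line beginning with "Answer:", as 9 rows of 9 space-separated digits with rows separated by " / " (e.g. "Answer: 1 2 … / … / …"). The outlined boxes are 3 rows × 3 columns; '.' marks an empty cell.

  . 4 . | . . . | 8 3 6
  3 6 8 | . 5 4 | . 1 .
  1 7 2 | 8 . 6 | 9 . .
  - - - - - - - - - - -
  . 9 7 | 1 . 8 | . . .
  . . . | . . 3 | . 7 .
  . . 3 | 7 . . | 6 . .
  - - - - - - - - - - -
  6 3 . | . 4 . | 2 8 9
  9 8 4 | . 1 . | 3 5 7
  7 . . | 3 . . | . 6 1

Step 1. [r5c4∈{2,4,5,6,9}] col 4 places 4 nowhere but r5c4 ⇒ r5c4=4.
Step 2. [r6c6∈{2,5,9}] in box 5, 5 fits only at r6c6. So r6c6=5.
Step 3. [r9c2∈{2,5}] across box 7, 2 lands solely at r9c2, so r9c2=2.
Step 4. [r5c2∈{1,5}] 5 has one home in col 2: r5c2. So r5c2=5.
Step 5. [r5c5∈{2,6,9}] row 5 places 9 nowhere but r5c5 ⇒ r5c5=9.
Step 6. [r6c5∈{2}] r6c5's peers cover all but 2 ⇒ r6c5=2.
Step 7. [r4c8∈{2,4}] 2 has one home in col 8: r4c8, so r4c8=2.
Step 8. [r4c1∈{4}] r4c1 is down to just 4. So r4c1=4.
Step 9. [r2c4∈{2,9}] in row 2, 9 fits only at r2c4. So r2c4=9.
Step 10. [r3c8∈{4}] r3c8 is down to just 4. So r3c8=4.
Step 11. [r7c3∈{1,5}] r7c3 is the only open cell in row 7 admitting 1. So r7c3=1.
Step 12. [r1c6∈{1,2,7}] r1c6 is the only open cell in row 1 admitting 1, so r1c6=1.
Step 13. [r5c9∈{8}] r5c9 has the single candidate 8 ⇒ r5c9=8.
Step 14. [r4c9∈{3,5}] row 4 places 3 nowhere but r4c9, so r4c9=3.
Step 15. [r1c3∈{5,9}] 9 has one home in row 1: r1c3, so r1c3=9.
Step 16. [r1c4∈{2}] r1c4 is down to just 2 ⇒ r1c4=2.
Step 17. [r8c4∈{6}] only 6 remains possible at r8c4 ⇒ r8c4=6.
Step 18. [r4c7∈{5}] r4c7's peers cover all but 5, so r4c7=5.
Step 19. [r5c1∈{2}] r5c1 has the single candidate 2 ⇒ r5c1=2.
Step 20. [r5c7∈{1}] r5c7 is down to just 1. So r5c7=1.
Step 21. [r2c9∈{2}] nothing but 2 survives at r2c9. So r2c9=2.
Step 22. [r6c8∈{9}] r6c8's peers cover all but 9, so r6c8=9.
Step 23. [r9c7∈{4}] r9c7 has the single candidate 4, so r9c7=4.
Step 24. [r9c6∈{9}] r9c6 is down to just 9, so r9c6=9.
Step 25. [r6c2∈{1}] only 1 remains possible at r6c2. So r6c2=1.
Step 26. [r4c5∈{6}] r4c5's peers cover all but 6. So r4c5=6.
Step 27. [r9c3∈{5}] r9c3's peers cover all but 5. So r9c3=5.
Step 28. [r3c9∈{5}] r3c9 is down to just 5, so r3c9=5.
Step 29. [r2c7∈{7}] r2c7 has the single candidate 7, so r2c7=7.
Step 30. [r6c9∈{4}] r6c9's peers cover all but 4, so r6c9=4.
Step 31. [r5c3∈{6}] r5c3 has the single candidate 6. So r5c3=6.
Step 32. [r9c5∈{8}] only 8 remains possible at r9c5, so r9c5=8.
Step 33. [r6c1∈{8}] only 8 remains possible at r6c1 ⇒ r6c1=8.
Step 34. [r7c4∈{5}] r7c4 is down to just 5 ⇒ r7c4=5.
Step 35. [r1c1∈{5}] nothing but 5 survives at r1c1, so r1c1=5.
Step 36. [r7c6∈{7}] only 7 remains possible at r7c6. So r7c6=7.
Step 37. [r8c6∈{2}] only 2 remains possible at r8c6, so r8c6=2.
Step 38. [r1c5∈{7}] r1c5's peers cover all but 7, so r1c5=7.
Step 39. [r3c5∈{3}] only 3 remains possible at r3c5 ⇒ r3c5=3.

Answer: 5 4 9 2 7 1 8 3 6 / 3 6 8 9 5 4 7 1 2 / 1 7 2 8 3 6 9 4 5 / 4 9 7 1 6 8 5 2 3 / 2 5 6 4 9 3 1 7 8 / 8 1 3 7 2 5 6 9 4 / 6 3 1 5 4 7 2 8 9 / 9 8 4 6 1 2 3 5 7 / 7 2 5 3 8 9 4 6 1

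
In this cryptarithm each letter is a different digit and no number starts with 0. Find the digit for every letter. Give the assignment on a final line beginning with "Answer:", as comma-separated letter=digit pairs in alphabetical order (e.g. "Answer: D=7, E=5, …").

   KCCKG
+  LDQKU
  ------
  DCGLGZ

Step 1. [col 1: G + U ≡ Z (mod 10)] several values work for Z in column 1 (G + U ≡ Z (mod 10), carry-in 0); try Z=9. So Z=9.
Step 2. [col 1: G + U ≡ Z (mod 10)] no forcing yet in column 1 (carry-in 0); U=5 is free and consistent — try it, so U=5.
Step 3. [col 1: G + U ≡ Z (mod 10)] from column 1 (U=5, Z=9, carry-in 0, digits 5,9 already taken and all letters distinct): G must equal 4, so G=4.
Step 4. [D] D is the leading digit of a 6-digit sum of two 5-digit numbers; the final carry is exactly 1 ⇒ D=1.
Step 5. [col 2: K + K ≡ G (mod 10)] several values work for K in column 2 (K + K ≡ G (mod 10), carry-in 0); try K=7. So K=7.
Step 6. [col 3: C + Q ≡ L (mod 10)] C=3 is one option consistent with column 3 (C + Q ≡ L (mod 10), carry-in 1) — take it, so C=3.
Step 7. [col 3: C + Q ≡ L (mod 10)] column 3 (C + Q ≡ L (mod 10), carry-in 1) doesn't pin Q yet; pick Q=2 and continue ⇒ Q=2.
Step 8. [col 3: C + Q ≡ L (mod 10)] in column 3 we have C+Q≡L with carry-in 1; given C=3, Q=2 and digits 1,2,3,4,5,7,9 already taken and all letters distinct, that pins L to 6, so L=6.

Answer: C=3, D=1, G=4, K=7, L=6, Q=2, U=5, Z=9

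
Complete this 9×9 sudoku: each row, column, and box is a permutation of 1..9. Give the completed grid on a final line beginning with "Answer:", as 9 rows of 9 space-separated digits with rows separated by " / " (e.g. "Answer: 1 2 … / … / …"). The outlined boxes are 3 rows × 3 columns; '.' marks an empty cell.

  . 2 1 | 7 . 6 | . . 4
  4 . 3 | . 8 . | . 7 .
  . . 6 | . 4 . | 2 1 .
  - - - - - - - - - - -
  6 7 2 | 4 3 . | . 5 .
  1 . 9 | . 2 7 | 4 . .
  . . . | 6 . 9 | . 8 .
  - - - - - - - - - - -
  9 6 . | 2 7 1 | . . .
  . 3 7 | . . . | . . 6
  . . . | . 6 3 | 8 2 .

Step 1. [r9c1∈{5}] only 5 remains possible at r9c1, so r9c1=5.
Step 2. [r3c6∈{5}] r3c6's peers cover all but 5 ⇒ r3c6=5.
Step 3. [r1c7∈{3,5,9}] row 1 places 5 nowhere but r1c7, so r1c7=5.
Step 4. [r2c9∈{9}] nothing but 9 survives at r2c9. So r2c9=9.
Step 5. [r5c9∈{3}] r5c9 is down to just 3. So r5c9=3.
Step 6. [r6c3∈{4,5}] across col 3, 5 lands solely at r6c3. So r6c3=5.
Step 7. [r4c9∈{1}] r4c9's peers cover all but 1 ⇒ r4c9=1.
Step 8. [r8c8∈{4,9}] r8c8 is the only open cell in col 8 admitting 9. So r8c8=9.
Step 9. [r1c1∈{8}] r1c1 is down to just 8 ⇒ r1c1=8.
Step 10. [r9c3∈{4}] only 4 remains possible at r9c3 ⇒ r9c3=4.
Step 11. [r5c4∈{5,8}] in row 5, 5 fits only at r5c4, so r5c4=5.
Step 12. [r8c6∈{4,8}] in row 8, 4 fits only at r8c6, so r8c6=4.
Step 13. [r3c4∈{3,9}] in row 3, 3 fits only at r3c4. So r3c4=3.
Step 14. [r6c7∈{7}] r6c7 has the single candidate 7 ⇒ r6c7=7.
Step 15. [r7c7∈{3}] r7c7 is down to just 3. So r7c7=3.
Step 16. [r6c9∈{2}] r6c9 has the single candidate 2 ⇒ r6c9=2.
Step 17. [r6c5∈{1}] only 1 remains possible at r6c5. So r6c5=1.
Step 18. [r9c2∈{1}] nothing but 1 survives at r9c2. So r9c2=1.
Step 19. [r2c2∈{5}] nothing but 5 survives at r2c2. So r2c2=5.
Step 20. [r4c7∈{9}] r4c7 is down to just 9. So r4c7=9.
Step 21. [r8c1∈{2}] r8c1 has the single candidate 2. So r8c1=2.
Step 22. [r7c8∈{4}] r7c8 is down to just 4, so r7c8=4.
Step 23. [r3c1∈{7}] only 7 remains possible at r3c1. So r3c1=7.
Step 24. [r3c9∈{8}] nothing but 8 survives at r3c9 ⇒ r3c9=8.
Step 25. [r5c2∈{8}] only 8 remains possible at r5c2, so r5c2=8.
Step 26. [r6c2∈{4}] only 4 remains possible at r6c2, so r6c2=4.
Step 27. [r4c6∈{8}] only 8 remains possible at r4c6. So r4c6=8.
Step 28. [r2c7∈{6}] r2c7 has the single candidate 6. So r2c7=6.
Step 29. [r9c9∈{7}] only 7 remains possible at r9c9. So r9c9=7.
Step 30. [r6c1∈{3}] r6c1 has the single candidate 3. So r6c1=3.
Step 31. [r8c5∈{5}] only 5 remains possible at r8c5. So r8c5=5.
Step 32. [r9c4∈{9}] only 9 remains possible at r9c4, so r9c4=9.
Step 33. [r8c4∈{8}] only 8 remains possible at r8c4 ⇒ r8c4=8.
Step 34. [r8c7∈{1}] r8c7's peers cover all but 1 ⇒ r8c7=1.
Step 35. [r1c8∈{3}] r1c8 has the single candidate 3, so r1c8=3.
Step 36. [r2c4∈{1}] only 1 remains possible at r2c4, so r2c4=1.
Step 37. [r1c5∈{9}] r1c5's peers cover all but 9, so r1c5=9.
Step 38. [r5c8∈{6}] only 6 remains possible at r5c8. So r5c8=6.
Step 39. [r2c6∈{2}] r2c6's peers cover all but 2. So r2c6=2.
Step 40. [r7c9∈{5}] r7c9 is down to just 5. So r7c9=5.
Step 41. [r3c2∈{9}] nothing but 9 survives at r3c2. So r3c2=9.
Step 42. [r7c3∈{8}] r7c3 has the single candidate 8, so r7c3=8.

Answer: 8 2 1 7 9 6 5 3 4 / 4 5 3 1 8 2 6 7 9 / 7 9 6 3 4 5 2 1 8 / 6 7 2 4 3 8 9 5 1 / 1 8 9 5 2 7 4 6 3 / 3 4 5 6 1 9 7 8 2 / 9 6 8 2 7 1 3 4 5 / 2 3 7 8 5 4 1 9 6 / 5 1 4 9 6 3 8 2 7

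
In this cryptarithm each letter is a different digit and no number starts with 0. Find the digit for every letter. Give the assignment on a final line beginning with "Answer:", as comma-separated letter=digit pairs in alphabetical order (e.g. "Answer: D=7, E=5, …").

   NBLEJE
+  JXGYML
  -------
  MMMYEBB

Step 1. [col 1: E + L ≡ B (mod 10)] no forcing yet in column 1 (carry-in 0); B=7 is free and consistent — try it, so B=7.
Step 2. [col 1: E + L ≡ B (mod 10)] L=2 is one option consistent with column 1 (E + L ≡ B (mod 10), carry-in 0) — take it ⇒ L=2.
Step 3. [M] the sum has 7 digits but both addends have 6; that extra leading digit M is the final carry, namely 1 ⇒ M=1.
Step 4. [col 1: E + L ≡ B (mod 10)] from column 1 (L=2, B=7, carry-in 0, digits 1,2,7 already taken and all letters distinct): E must equal 5. So E=5.
Step 5. [col 2: J + M ≡ B (mod 10)] column 2 reads J+M+carry(0)=B with M=1, B=7; with digits 1,2,5,7 already taken and all letters distinct, the only value for J is 6 ⇒ J=6.
Step 6. [col 3: E + Y ≡ E (mod 10)] in column 3 we have E+Y≡E with carry-in 0; given E=5 and digits 1,2,5,6,7 already taken and all letters distinct, that pins Y to 0 ⇒ Y=0.
Step 7. [col 4: L + G ≡ Y (mod 10)] column 4 reads L+G+carry(0)=Y with L=2, Y=0; with digits 0,1,2,5,6,7 already taken and all letters distinct, the only value for G is 8, so G=8.
Step 8. [col 5: B + X ≡ M (mod 10)] column 5 reads B+X+carry(1)=M with B=7, M=1; with digits 0,1,2,5,6,7,8 already taken and all letters distinct, the only value for X is 3 ⇒ X=3.
Step 9. [col 6: N + J ≡ M (mod 10)] column 6: given J=6, M=1, carry-in 1, and digits 0,1,2,3,5,6,7,8 already taken and all letters distinct, N+J≡M (mod 10) forces N=4. So N=4.

Answer: B=7, E=5, G=8, J=6, L=2, M=1, N=4, X=3, Y=0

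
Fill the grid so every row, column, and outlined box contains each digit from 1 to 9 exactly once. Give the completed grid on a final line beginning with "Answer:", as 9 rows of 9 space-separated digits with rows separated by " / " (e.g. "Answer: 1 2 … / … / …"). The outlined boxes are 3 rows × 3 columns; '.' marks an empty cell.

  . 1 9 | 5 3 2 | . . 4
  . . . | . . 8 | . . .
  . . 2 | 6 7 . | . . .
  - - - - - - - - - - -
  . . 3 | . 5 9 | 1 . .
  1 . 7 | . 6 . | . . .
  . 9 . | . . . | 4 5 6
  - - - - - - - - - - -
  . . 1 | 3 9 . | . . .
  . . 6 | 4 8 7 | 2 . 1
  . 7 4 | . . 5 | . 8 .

Step 1. [r5c2∈{2,4,5,8}] 5 has one home in row 5: r5c2. So r5c2=5.
Step 2. [r9c7∈{3,6,9}] across row 9, 6 lands solely at r9c7. So r9c7=6.
Step 3. [r8c2∈{3}] nothing but 3 survives at r8c2, so r8c2=3.
Step 4. [r8c8∈{9}] only 9 remains possible at r8c8, so r8c8=9.
Step 5. [r2c5∈{1,4}] r2c5 is the only open cell in col 5 admitting 4. So r2c5=4.
Step 6. [r2c3∈{5}] r2c3 has the single candidate 5 ⇒ r2c3=5.
Step 7. [r6c4∈{1,2,7,8}] 7 has one home in row 6: r6c4. So r6c4=7.
Step 8. [r2c2∈{6}] nothing but 6 survives at r2c2, so r2c2=6.
Step 9. [r9c9∈{3}] r9c9 is down to just 3. So r9c9=3.
Step 10. [r2c4∈{1,9}] 9 has one home in col 4: r2c4. So r2c4=9.
Step 11. [r2c8∈{1,2,3,7}] across row 2, 1 lands solely at r2c8, so r2c8=1.
Step 12. [r3c8∈{3}] r3c8 has the single candidate 3 ⇒ r3c8=3.
Step 13. [r2c7∈{7}] r2c7's peers cover all but 7, so r2c7=7.
Step 14. [r5c8∈{2}] nothing but 2 survives at r5c8. So r5c8=2.
Step 15. [r1c7∈{8}] r1c7 has the single candidate 8, so r1c7=8.
Step 16. [r7c7∈{5}] r7c7 is down to just 5. So r7c7=5.
Step 17. [r4c1∈{2,4,6,8}] across row 4, 6 lands solely at r4c1. So r4c1=6.
Step 18. [r4c2∈{2,4,8}] across row 4, 4 lands solely at r4c2 ⇒ r4c2=4.
Step 19. [r6c1∈{2,8}] r6c1 is the only open cell in box 4 admitting 2 ⇒ r6c1=2.
Step 20. [r4c4∈{2,8}] row 4 places 2 nowhere but r4c4 ⇒ r4c4=2.
Step 21. [r6c6∈{1,3}] 3 has one home in row 6: r6c6 ⇒ r6c6=3.
Step 22. [r7c1∈{8}] nothing but 8 survives at r7c1. So r7c1=8.
Step 23. [r4c9∈{7,8}] across row 4, 8 lands solely at r4c9 ⇒ r4c9=8.
Step 24. [r3c7∈{9}] only 9 remains possible at r3c7, so r3c7=9.
Step 25. [r9c4∈{1}] only 1 remains possible at r9c4, so r9c4=1.
Step 26. [r4c8∈{7}] r4c8's peers cover all but 7. So r4c8=7.
Step 27. [r7c2∈{2}] only 2 remains possible at r7c2 ⇒ r7c2=2.
Step 28. [r3c9∈{5}] nothing but 5 survives at r3c9. So r3c9=5.
Step 29. [r7c6∈{6}] only 6 remains possible at r7c6. So r7c6=6.
Step 30. [r6c3∈{8}] nothing but 8 survives at r6c3 ⇒ r6c3=8.
Step 31. [r5c4∈{8}] r5c4 has the single candidate 8, so r5c4=8.
Step 32. [r3c2∈{8}] r3c2 has the single candidate 8. So r3c2=8.
Step 33. [r7c9∈{7}] r7c9's peers cover all but 7. So r7c9=7.
Step 34. [r9c5∈{2}] r9c5 is down to just 2. So r9c5=2.
Step 35. [r2c1∈{3}] r2c1's peers cover all but 3. So r2c1=3.
Step 36. [r5c9∈{9}] only 9 remains possible at r5c9 ⇒ r5c9=9.
Step 37. [r7c8∈{4}] only 4 remains possible at r7c8, so r7c8=4.
Step 38. [r9c1∈{9}] r9c1 is down to just 9 ⇒ r9c1=9.
Step 39. [r5c7∈{3}] r5c7 is down to just 3. So r5c7=3.
Step 40. [r1c1∈{7}] r1c1's peers cover all but 7. So r1c1=7.
Step 41. [r5c6∈{4}] only 4 remains possible at r5c6, so r5c6=4.
Step 42. [r8c1∈{5}] r8c1 is down to just 5, so r8c1=5.
Step 43. [r2c9∈{2}] r2c9 has the single candidate 2, so r2c9=2.
Step 44. [r3c6∈{1}] r3c6 has the single candidate 1, so r3c6=1.
Step 45. [r6c5∈{1}] r6c5 has the single candidate 1 ⇒ r6c5=1.
Step 46. [r1c8∈{6}] nothing but 6 survives at r1c8, so r1c8=6.
Step 47. [r3c1∈{4}] r3c1's peers cover all but 4 ⇒ r3c1=4.

Answer: 7 1 9 5 3 2 8 6 4 / 3 6 5 9 4 8 7 1 2 / 4 8 2 6 7 1 9 3 5 / 6 4 3 2 5 9 1 7 8 / 1 5 7 8 6 4 3 2 9 / 2 9 8 7 1 3 4 5 6 / 8 2 1 3 9 6 5 4 7 / 5 3 6 4 8 7 2 9 1 / 9 7 4 1 2 5 6 8 3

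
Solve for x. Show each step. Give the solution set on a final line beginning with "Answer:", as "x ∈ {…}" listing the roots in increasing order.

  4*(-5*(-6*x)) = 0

Step 1. [4*(-5*(-6*x)) = 0] LHS = 4·(…); ÷4 both sides. So div: -5*(-6*x) = 0.
Step 2. [-5*(-6*x) = 0] -5·(inner) — divide through by -5, so div: -6*x = 0.
Step 3. [-6*x = 0] divide by the outer -6 ⇒ div: x = 0.

Answer: x ∈ {0}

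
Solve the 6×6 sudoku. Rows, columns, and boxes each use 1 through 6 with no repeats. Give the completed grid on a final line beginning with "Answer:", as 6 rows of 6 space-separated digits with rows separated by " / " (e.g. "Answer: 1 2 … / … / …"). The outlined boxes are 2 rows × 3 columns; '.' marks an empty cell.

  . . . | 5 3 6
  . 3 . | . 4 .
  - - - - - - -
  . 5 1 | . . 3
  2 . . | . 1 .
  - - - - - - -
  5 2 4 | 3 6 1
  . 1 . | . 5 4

Step 1. [r4c2∈{4,6}] col 2 places 6 nowhere but r4c2 ⇒ r4c2=6.
Step 2. [r2c3∈{2,5,6}] in row 2, 5 fits only at r2c3, so r2c3=5.
Step 3. [r6c3∈{3,6}] r6c3 is the only open cell in col 3 admitting 6 ⇒ r6c3=6.
Step 4. [r3c1∈{4}] nothing but 4 survives at r3c1 ⇒ r3c1=4.
Step 5. [r2c4∈{1,2}] across col 4, 1 lands solely at r2c4, so r2c4=1.
Step 6. [r3c4∈{2,6}] in row 3, 6 fits only at r3c4 ⇒ r3c4=6.
Step 7. [r1c3∈{2}] only 2 remains possible at r1c3 ⇒ r1c3=2.
Step 8. [r4c6∈{5}] r4c6 is down to just 5 ⇒ r4c6=5.
Step 9. [r2c1∈{6}] only 6 remains possible at r2c1. So r2c1=6.
Step 10. [r1c2∈{4}] r1c2 is down to just 4. So r1c2=4.
Step 11. [r6c1∈{3}] only 3 remains possible at r6c1, so r6c1=3.
Step 12. [r6c4∈{2}] r6c4 has the single candidate 2, so r6c4=2.
Step 13. [r3c5∈{2}] only 2 remains possible at r3c5, so r3c5=2.
Step 14. [r1c1∈{1}] r1c1 is down to just 1. So r1c1=1.
Step 15. [r2c6∈{2}] r2c6 is down to just 2, so r2c6=2.
Step 16. [r4c4∈{4}] r4c4's peers cover all but 4, so r4c4=4.
Step 17. [r4c3∈{3}] r4c3 has the single candidate 3 ⇒ r4c3=3.

Answer: 1 4 2 5 3 6 / 6 3 5 1 4 2 / 4 5 1 6 2 3 / 2 6 3 4 1 5 / 5 2 4 3 6 1 / 3 1 6 2 5 4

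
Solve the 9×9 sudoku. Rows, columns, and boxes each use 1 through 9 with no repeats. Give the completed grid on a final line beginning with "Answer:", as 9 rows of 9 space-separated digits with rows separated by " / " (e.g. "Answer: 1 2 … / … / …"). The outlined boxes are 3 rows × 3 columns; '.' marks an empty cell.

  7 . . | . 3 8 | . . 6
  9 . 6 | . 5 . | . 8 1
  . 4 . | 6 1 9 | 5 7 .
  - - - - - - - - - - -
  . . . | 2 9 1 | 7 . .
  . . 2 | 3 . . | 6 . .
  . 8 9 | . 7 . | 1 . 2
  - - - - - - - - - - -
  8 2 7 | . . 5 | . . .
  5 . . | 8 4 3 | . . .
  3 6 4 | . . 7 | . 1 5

Step 1. [r5c6∈{4}] r5c6 is down to just 4. So r5c6=4.
Step 2. [r6c8∈{3,4,5}] 3 has one home in row 6: r6c8. So r6c8=3.
Step 3. [r8c2∈{1,9}] r8c2 is the only open cell in col 2 admitting 9. So r8c2=9.
Step 4. [r8c7∈{2}] nothing but 2 survives at r8c7, so r8c7=2.
Step 5. [r3c9∈{3}] nothing but 3 survives at r3c9 ⇒ r3c9=3.
Step 6. [r2c7∈{4}] only 4 remains possible at r2c7, so r2c7=4.
Step 7. [r1c7∈{9}] r1c7 has the single candidate 9 ⇒ r1c7=9.
Step 8. [r6c1∈{4,6}] row 6 places 4 nowhere but r6c1, so r6c1=4.
Step 9. [r5c2∈{1,5,7}] r5c2 is the only open cell in row 5 admitting 7 ⇒ r5c2=7.
Step 10. [r5c8∈{5,9}] 5 has one home in row 5: r5c8. So r5c8=5.
Step 11. [r7c8∈{4,6,9}] across col 8, 9 lands solely at r7c8, so r7c8=9.
Step 12. [r4c3∈{3,5}] across col 3, 3 lands solely at r4c3, so r4c3=3.
Step 13. [r1c3∈{1,5}] across col 3, 5 lands solely at r1c3. So r1c3=5.
Step 14. [r4c9∈{4,8}] 8 has one home in row 4: r4c9. So r4c9=8.
Step 15. [r5c5∈{8}] r5c5's peers cover all but 8, so r5c5=8.
Step 16. [r7c4∈{1}] only 1 remains possible at r7c4, so r7c4=1.
Step 17. [r1c2∈{1}] r1c2's peers cover all but 1. So r1c2=1.
Step 18. [r8c3∈{1}] r8c3's peers cover all but 1, so r8c3=1.
Step 19. [r9c5∈{2}] r9c5 is down to just 2, so r9c5=2.
Step 20. [r8c8∈{6}] nothing but 6 survives at r8c8 ⇒ r8c8=6.
Step 21. [r5c1∈{1}] only 1 remains possible at r5c1. So r5c1=1.
Step 22. [r2c6∈{2}] r2c6 is down to just 2. So r2c6=2.
Step 23. [r7c9∈{4}] r7c9 has the single candidate 4 ⇒ r7c9=4.
Step 24. [r1c4∈{4}] r1c4 is down to just 4, so r1c4=4.
Step 25. [r4c1∈{6}] only 6 remains possible at r4c1, so r4c1=6.
Step 26. [r6c4∈{5}] nothing but 5 survives at r6c4. So r6c4=5.
Step 27. [r2c4∈{7}] r2c4's peers cover all but 7. So r2c4=7.
Step 28. [r8c9∈{7}] r8c9 is down to just 7 ⇒ r8c9=7.
Step 29. [r4c2∈{5}] r4c2 is down to just 5. So r4c2=5.
Step 30. [r3c1∈{2}] nothing but 2 survives at r3c1, so r3c1=2.
Step 31. [r4c8∈{4}] only 4 remains possible at r4c8, so r4c8=4.
Step 32. [r6c6∈{6}] r6c6's peers cover all but 6, so r6c6=6.
Step 33. [r1c8∈{2}] r1c8 is down to just 2 ⇒ r1c8=2.
Step 34. [r3c3∈{8}] only 8 remains possible at r3c3 ⇒ r3c3=8.
Step 35. [r2c2∈{3}] r2c2 is down to just 3, so r2c2=3.
Step 36. [r7c5∈{6}] nothing but 6 survives at r7c5, so r7c5=6.
Step 37. [r9c7∈{8}] r9c7 is down to just 8 ⇒ r9c7=8.
Step 38. [r9c4∈{9}] only 9 remains possible at r9c4. So r9c4=9.
Step 39. [r7c7∈{3}] r7c7 is down to just 3 ⇒ r7c7=3.
Step 40. [r5c9∈{9}] r5c9 is down to just 9. So r5c9=9.

Answer: 7 1 5 4 3 8 9 2 6 / 9 3 6 7 5 2 4 8 1 / 2 4 8 6 1 9 5 7 3 / 6 5 3 2 9 1 7 4 8 / 1 7 2 3 8 4 6 5 9 / 4 8 9 5 7 6 1 3 2 / 8 2 7 1 6 5 3 9 4 / 5 9 1 8 4 3 2 6 7 / 3 6 4 9 2 7 8 1 5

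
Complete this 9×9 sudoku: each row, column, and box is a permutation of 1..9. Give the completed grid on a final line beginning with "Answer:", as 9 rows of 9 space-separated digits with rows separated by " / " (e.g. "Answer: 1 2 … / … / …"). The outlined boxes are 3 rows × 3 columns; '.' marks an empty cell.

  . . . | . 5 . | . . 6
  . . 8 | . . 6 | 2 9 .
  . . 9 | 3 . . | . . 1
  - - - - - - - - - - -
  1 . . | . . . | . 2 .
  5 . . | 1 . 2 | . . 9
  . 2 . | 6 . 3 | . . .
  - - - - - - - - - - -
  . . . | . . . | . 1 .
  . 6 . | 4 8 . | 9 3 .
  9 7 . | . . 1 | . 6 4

Step 1. [r2c4∈{7}] nothing but 7 survives at r2c4, so r2c4=7.
Step 2. [r9c7∈{5,8}] in row 9, 8 fits only at r9c7, so r9c7=8.
Step 3. [r8c1∈{2}] r8c1 is down to just 2, so r8c1=2.
Step 4. [r4c2∈{3,4,8,9}] in col 2, 9 fits only at r4c2. So r4c2=9.
Step 5. [r1c3∈{1,2,3,4,7}] 2 has one home in col 3: r1c3 ⇒ r1c3=2.
Step 6. [r7c5∈{2,3,6,7,9}] across row 7, 6 lands solely at r7c5, so r7c5=6.
Step 7. [r7c9∈{2,5,7}] r7c9 is the only open cell in col 9 admitting 2. So r7c9=2.
Step 8. [r1c2∈{1,3,4}] row 1 places 1 nowhere but r1c2. So r1c2=1.
Step 9. [r6c7∈{1,4,5,7}] 1 has one home in row 6: r6c7. So r6c7=1.
Step 10. [r3c1∈{4,6,7}] r3c1 is the only open cell in row 3 admitting 6, so r3c1=6.
Step 11. [r1c1∈{3,4,7}] in box 1, 7 fits only at r1c1, so r1c1=7.
Step 12. [r1c7∈{3,4}] row 1 places 3 nowhere but r1c7 ⇒ r1c7=3.
Step 13. [r2c9∈{5}] nothing but 5 survives at r2c9. So r2c9=5.
Step 14. [r7c7∈{5,7}] r7c7 is the only open cell in box 9 admitting 5, so r7c7=5.
Step 15. [r7c6∈{7,9}] across row 7, 7 lands solely at r7c6, so r7c6=7.
Step 16. [r4c9∈{3,7,8}] r4c9 is the only open cell in col 9 admitting 3 ⇒ r4c9=3.
Step 17. [r6c9∈{7,8}] col 9 places 8 nowhere but r6c9, so r6c9=8.
Step 18. [r6c1∈{4}] r6c1 has the single candidate 4 ⇒ r6c1=4.
Step 19. [r6c3∈{7}] r6c3's peers cover all but 7 ⇒ r6c3=7.
Step 20. [r1c6∈{4,8,9}] col 6 places 9 nowhere but r1c6, so r1c6=9.
Step 21. [r1c8∈{4,8}] in row 1, 4 fits only at r1c8, so r1c8=4.
Step 22. [r5c8∈{7}] r5c8 has the single candidate 7. So r5c8=7.
Step 23. [r5c5∈{4}] r5c5 is down to just 4 ⇒ r5c5=4.
Step 24. [r2c2∈{3,4}] 4 has one home in row 2: r2c2, so r2c2=4.
Step 25. [r8c6∈{5}] r8c6's peers cover all but 5, so r8c6=5.
Step 26. [r4c6∈{8}] r4c6's peers cover all but 8, so r4c6=8.
Step 27. [r5c2∈{3,8}] 8 has one home in row 5: r5c2, so r5c2=8.
Step 28. [r5c3∈{3,6}] 3 has one home in row 5: r5c3 ⇒ r5c3=3.
Step 29. [r3c5∈{2}] only 2 remains possible at r3c5 ⇒ r3c5=2.
Step 30. [r7c1∈{3,8}] 8 has one home in row 7: r7c1 ⇒ r7c1=8.
Step 31. [r4c7∈{4,6}] 4 has one home in row 4: r4c7. So r4c7=4.
Step 32. [r2c5∈{1}] r2c5's peers cover all but 1. So r2c5=1.
Step 33. [r6c5∈{9}] nothing but 9 survives at r6c5 ⇒ r6c5=9.
Step 34. [r8c9∈{7}] r8c9's peers cover all but 7. So r8c9=7.
Step 35. [r4c4∈{5}] only 5 remains possible at r4c4, so r4c4=5.
Step 36. [r7c4∈{9}] only 9 remains possible at r7c4, so r7c4=9.
Step 37. [r4c5∈{7}] only 7 remains possible at r4c5 ⇒ r4c5=7.
Step 38. [r1c4∈{8}] nothing but 8 survives at r1c4. So r1c4=8.
Step 39. [r2c1∈{3}] r2c1 has the single candidate 3 ⇒ r2c1=3.
Step 40. [r6c8∈{5}] r6c8's peers cover all but 5 ⇒ r6c8=5.
Step 41. [r9c5∈{3}] r9c5 has the single candidate 3. So r9c5=3.
Step 42. [r4c3∈{6}] r4c3 has the single candidate 6 ⇒ r4c3=6.
Step 43. [r3c6∈{4}] nothing but 4 survives at r3c6 ⇒ r3c6=4.
Step 44. [r3c8∈{8}] r3c8 has the single candidate 8 ⇒ r3c8=8.
Step 45. [r9c3∈{5}] nothing but 5 survives at r9c3, so r9c3=5.
Step 46. [r7c2∈{3}] nothing but 3 survives at r7c2, so r7c2=3.
Step 47. [r8c3∈{1}] r8c3 has the single candidate 1 ⇒ r8c3=1.
Step 48. [r5c7∈{6}] r5c7's peers cover all but 6 ⇒ r5c7=6.
Step 49. [r7c3∈{4}] r7c3's peers cover all but 4, so r7c3=4.
Step 50. [r3c7∈{7}] r3c7 is down to just 7. So r3c7=7.
Step 51. [r3c2∈{5}] r3c2 has the single candidate 5 ⇒ r3c2=5.
Step 52. [r9c4∈{2}] r9c4 is down to just 2. So r9c4=2.

Answer: 7 1 2 8 5 9 3 4 6 / 3 4 8 7 1 6 2 9 5 / 6 5 9 3 2 4 7 8 1 / 1 9 6 5 7 8 4 2 3 / 5 8 3 1 4 2 6 7 9 / 4 2 7 6 9 3 1 5 8 / 8 3 4 9 6 7 5 1 2 / 2 6 1 4 8 5 9 3 7 / 9 7 5 2 3 1 8 6 4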